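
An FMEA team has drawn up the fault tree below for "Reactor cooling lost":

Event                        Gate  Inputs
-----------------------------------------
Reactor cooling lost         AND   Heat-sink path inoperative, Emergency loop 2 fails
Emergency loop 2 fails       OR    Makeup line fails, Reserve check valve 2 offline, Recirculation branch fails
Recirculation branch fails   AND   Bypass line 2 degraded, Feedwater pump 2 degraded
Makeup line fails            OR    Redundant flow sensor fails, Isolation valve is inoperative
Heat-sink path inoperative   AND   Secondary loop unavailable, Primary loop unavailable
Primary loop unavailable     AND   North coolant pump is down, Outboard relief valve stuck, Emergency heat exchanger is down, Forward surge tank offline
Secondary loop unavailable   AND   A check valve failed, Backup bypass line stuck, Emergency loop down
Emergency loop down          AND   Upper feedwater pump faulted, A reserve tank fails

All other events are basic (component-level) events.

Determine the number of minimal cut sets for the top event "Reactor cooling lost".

4

Emergency loop down [AND]: one cut set from each child combined → 1 × 1 = 1 cut set(s).
Secondary loop unavailable [AND]: one cut set from each child combined → 1 × 1 × 1 = 1 cut set(s).
Primary loop unavailable [AND]: one cut set from each child combined → 1 × 1 × 1 × 1 = 1 cut set(s).
Heat-sink path inoperative [AND]: one cut set from each child combined → 1 × 1 = 1 cut set(s).
Makeup line fails [OR]: union of children's cut sets → 2 cut set(s).
Recirculation branch fails [AND]: one cut set from each child combined → 1 × 1 = 1 cut set(s).
Emergency loop 2 fails [OR]: union of children's cut sets → 4 cut set(s).
Reactor cooling lost [AND]: one cut set from each child combined → 1 × 4 = 4 cut set(s).
Minimal cut sets: {A check valve failed, A reserve tank fails, Backup bypass line stuck, Emergency heat exchanger is down, Forward surge tank offline, North coolant pump is down, Outboard relief valve stuck, Redundant flow sensor fails, Upper feedwater pump faulted}; {A check valve failed, A reserve tank fails, Backup bypass line stuck, Emergency heat exchanger is down, Forward surge tank offline, Isolation valve is inoperative, North coolant pump is down, Outboard relief valve stuck, Upper feedwater pump faulted}; {A check valve failed, A reserve tank fails, Backup bypass line stuck, Emergency heat exchanger is down, Forward surge tank offline, North coolant pump is down, Outboard relief valve stuck, Reserve check valve 2 offline, Upper feedwater pump faulted}; {A check valve failed, A reserve tank fails, Backup bypass line stuck, Bypass line 2 degraded, Emergency heat exchanger is down, Feedwater pump 2 degraded, Forward surge tank offline, North coolant pump is down, Outboard relief valve stuck, Upper feedwater pump faulted}.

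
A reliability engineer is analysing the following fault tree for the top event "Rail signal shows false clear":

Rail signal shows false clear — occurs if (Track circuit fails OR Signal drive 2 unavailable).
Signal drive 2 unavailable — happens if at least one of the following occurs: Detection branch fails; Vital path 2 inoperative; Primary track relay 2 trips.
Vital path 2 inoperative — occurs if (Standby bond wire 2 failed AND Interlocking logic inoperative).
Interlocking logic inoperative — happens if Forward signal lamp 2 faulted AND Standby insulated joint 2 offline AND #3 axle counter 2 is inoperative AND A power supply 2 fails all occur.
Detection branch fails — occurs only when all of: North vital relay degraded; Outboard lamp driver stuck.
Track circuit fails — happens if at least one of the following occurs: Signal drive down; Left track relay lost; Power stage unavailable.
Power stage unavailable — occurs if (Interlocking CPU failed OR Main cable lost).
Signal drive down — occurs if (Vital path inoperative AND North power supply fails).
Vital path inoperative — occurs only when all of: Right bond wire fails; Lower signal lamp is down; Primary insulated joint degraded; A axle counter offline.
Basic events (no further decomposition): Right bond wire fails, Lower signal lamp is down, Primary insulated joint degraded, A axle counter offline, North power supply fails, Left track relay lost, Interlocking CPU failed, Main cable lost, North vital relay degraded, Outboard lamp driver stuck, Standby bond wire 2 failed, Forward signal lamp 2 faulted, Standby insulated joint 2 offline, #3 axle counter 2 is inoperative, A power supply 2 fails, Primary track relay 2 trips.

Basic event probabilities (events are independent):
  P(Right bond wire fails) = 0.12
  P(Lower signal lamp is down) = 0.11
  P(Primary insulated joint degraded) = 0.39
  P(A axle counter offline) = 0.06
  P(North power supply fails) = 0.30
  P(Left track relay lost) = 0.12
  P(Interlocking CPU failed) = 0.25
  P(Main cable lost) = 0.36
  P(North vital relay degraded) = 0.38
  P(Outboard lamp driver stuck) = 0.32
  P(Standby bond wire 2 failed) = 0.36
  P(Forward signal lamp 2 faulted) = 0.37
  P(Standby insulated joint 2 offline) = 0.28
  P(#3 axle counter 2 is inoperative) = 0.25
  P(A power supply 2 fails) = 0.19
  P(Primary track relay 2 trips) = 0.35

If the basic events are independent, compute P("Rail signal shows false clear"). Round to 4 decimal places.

P(Vital path inoperative) [AND] = 0.12 × 0.11 × 0.39 × 0.06 = 0.000309
P(Signal drive down) [AND] = 0.000309 × 0.30 = 0.000093
P(Power stage unavailable) [OR] = 1 − (1−0.25) × (1−0.36) = 0.520000
P(Track circuit fails) [OR] = 1 − (1−0.000093) × (1−0.12) × (1−0.520000) = 0.577639
P(Detection branch fails) [AND] = 0.38 × 0.32 = 0.121600
P(Interlocking logic inoperative) [AND] = 0.37 × 0.28 × 0.25 × 0.19 = 0.004921
P(Vital path 2 inoperative) [AND] = 0.36 × 0.004921 = 0.001772
P(Signal drive 2 unavailable) [OR] = 1 − (1−0.121600) × (1−0.001772) × (1−0.35) = 0.430052
P(Rail signal shows false clear) [OR] = 1 − (1−0.577639) × (1−0.430052) = 0.759276
Rounded to 4 decimal places: P(Rail signal shows false clear) ≈ 0.7593.

0.7593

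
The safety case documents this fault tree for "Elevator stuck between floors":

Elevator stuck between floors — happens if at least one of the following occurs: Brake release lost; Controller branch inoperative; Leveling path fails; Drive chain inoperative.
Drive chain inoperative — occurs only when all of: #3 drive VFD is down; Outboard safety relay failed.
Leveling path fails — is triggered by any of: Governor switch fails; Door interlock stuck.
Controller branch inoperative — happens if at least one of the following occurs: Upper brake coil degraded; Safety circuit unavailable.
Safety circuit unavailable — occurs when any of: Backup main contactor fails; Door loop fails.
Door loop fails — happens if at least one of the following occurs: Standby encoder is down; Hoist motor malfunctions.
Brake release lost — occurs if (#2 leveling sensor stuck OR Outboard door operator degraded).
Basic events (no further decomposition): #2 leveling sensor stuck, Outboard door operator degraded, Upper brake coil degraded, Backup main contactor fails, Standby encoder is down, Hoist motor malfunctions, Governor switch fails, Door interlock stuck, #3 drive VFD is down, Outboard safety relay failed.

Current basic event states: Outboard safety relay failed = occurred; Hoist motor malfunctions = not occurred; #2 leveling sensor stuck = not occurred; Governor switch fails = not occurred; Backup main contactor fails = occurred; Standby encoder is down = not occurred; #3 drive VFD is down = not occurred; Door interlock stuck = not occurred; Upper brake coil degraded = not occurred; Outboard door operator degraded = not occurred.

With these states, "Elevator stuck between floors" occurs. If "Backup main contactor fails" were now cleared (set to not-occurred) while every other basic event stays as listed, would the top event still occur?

Counterfactual: set "Backup main contactor fails" to not occurred.
Brake release lost [OR]: #2 leveling sensor stuck=not, Outboard door operator degraded=not → no input occurs → does not occur.
Door loop fails [OR]: Standby encoder is down=not, Hoist motor malfunctions=not → no input occurs → does not occur.
Safety circuit unavailable [OR]: Backup main contactor fails=not, Door loop fails=not → no input occurs → does not occur.
Controller branch inoperative [OR]: Upper brake coil degraded=not, Safety circuit unavailable=not → no input occurs → does not occur.
Leveling path fails [OR]: Governor switch fails=not, Door interlock stuck=not → no input occurs → does not occur.
Drive chain inoperative [AND]: #3 drive VFD is down=not, Outboard safety relay failed=occurs → not all inputs occur → does not occur.
Elevator stuck between floors [OR]: Brake release lost=not, Controller branch inoperative=not, Leveling path fails=not, Drive chain inoperative=not → no input occurs → does not occur.

No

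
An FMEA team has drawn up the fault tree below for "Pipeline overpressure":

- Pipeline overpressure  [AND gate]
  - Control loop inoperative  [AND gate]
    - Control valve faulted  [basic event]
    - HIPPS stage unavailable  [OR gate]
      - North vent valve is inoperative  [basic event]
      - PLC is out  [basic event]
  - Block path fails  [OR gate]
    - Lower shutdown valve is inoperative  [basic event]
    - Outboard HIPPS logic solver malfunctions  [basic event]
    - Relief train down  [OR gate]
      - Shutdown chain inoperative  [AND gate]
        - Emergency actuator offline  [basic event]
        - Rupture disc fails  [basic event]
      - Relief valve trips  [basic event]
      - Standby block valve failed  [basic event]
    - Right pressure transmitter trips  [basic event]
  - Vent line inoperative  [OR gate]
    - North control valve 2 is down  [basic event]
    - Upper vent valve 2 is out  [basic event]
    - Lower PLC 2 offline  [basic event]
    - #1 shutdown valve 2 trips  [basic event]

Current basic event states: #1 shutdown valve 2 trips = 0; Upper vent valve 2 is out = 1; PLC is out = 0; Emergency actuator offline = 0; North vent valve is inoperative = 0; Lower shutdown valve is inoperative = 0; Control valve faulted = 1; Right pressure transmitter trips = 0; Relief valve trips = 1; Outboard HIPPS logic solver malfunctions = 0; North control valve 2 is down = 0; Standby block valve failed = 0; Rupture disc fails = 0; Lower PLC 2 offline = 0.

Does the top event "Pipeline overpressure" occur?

HIPPS stage unavailable [OR]: North vent valve is inoperative=not, PLC is out=not → no input occurs → does not occur.
Control loop inoperative [AND]: Control valve faulted=occurs, HIPPS stage unavailable=not → not all inputs occur → does not occur.
Shutdown chain inoperative [AND]: Emergency actuator offline=not, Rupture disc fails=not → not all inputs occur → does not occur.
Relief train down [OR]: Shutdown chain inoperative=not, Relief valve trips=occurs, Standby block valve failed=not → at least one input occurs → occurs.
Block path fails [OR]: Lower shutdown valve is inoperative=not, Outboard HIPPS logic solver malfunctions=not, Relief train down=occurs, Right pressure transmitter trips=not → at least one input occurs → occurs.
Vent line inoperative [OR]: North control valve 2 is down=not, Upper vent valve 2 is out=occurs, Lower PLC 2 offline=not, #1 shutdown valve 2 trips=not → at least one input occurs → occurs.
Pipeline overpressure [AND]: Control loop inoperative=not, Block path fails=occurs, Vent line inoperative=occurs → not all inputs occur → does not occur.

No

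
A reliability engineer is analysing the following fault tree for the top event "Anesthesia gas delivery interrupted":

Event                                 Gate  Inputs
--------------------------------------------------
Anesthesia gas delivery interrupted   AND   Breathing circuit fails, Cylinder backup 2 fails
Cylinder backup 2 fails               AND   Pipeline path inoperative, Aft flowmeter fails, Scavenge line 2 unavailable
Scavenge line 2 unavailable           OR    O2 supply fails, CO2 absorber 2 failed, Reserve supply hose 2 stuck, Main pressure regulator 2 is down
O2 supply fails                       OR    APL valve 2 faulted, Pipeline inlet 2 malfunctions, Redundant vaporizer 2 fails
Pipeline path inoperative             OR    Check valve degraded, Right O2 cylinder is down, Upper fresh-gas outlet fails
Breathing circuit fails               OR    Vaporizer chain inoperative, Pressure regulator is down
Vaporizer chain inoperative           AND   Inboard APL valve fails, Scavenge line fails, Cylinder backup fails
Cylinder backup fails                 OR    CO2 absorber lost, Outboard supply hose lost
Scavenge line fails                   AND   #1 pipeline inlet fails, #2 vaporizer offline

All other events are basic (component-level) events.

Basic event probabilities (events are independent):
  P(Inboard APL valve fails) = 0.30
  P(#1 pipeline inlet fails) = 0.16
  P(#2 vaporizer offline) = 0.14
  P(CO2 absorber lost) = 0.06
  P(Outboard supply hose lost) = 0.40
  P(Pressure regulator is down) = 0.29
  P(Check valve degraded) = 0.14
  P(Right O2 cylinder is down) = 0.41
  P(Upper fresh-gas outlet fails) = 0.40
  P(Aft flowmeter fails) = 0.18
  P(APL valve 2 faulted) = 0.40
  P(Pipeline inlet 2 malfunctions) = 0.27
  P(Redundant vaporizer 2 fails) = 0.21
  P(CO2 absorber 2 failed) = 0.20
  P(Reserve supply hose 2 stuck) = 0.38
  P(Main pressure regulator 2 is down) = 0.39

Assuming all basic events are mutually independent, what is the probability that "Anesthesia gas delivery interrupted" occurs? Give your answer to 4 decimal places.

0.0327

P(Scavenge line fails) [AND] = 0.16 × 0.14 = 0.022400
P(Cylinder backup fails) [OR] = 1 − (1−0.06) × (1−0.40) = 0.436000
P(Vaporizer chain inoperative) [AND] = 0.30 × 0.022400 × 0.436000 = 0.002930
P(Breathing circuit fails) [OR] = 1 − (1−0.002930) × (1−0.29) = 0.292080
P(Pipeline path inoperative) [OR] = 1 − (1−0.14) × (1−0.41) × (1−0.40) = 0.695560
P(O2 supply fails) [OR] = 1 − (1−0.40) × (1−0.27) × (1−0.21) = 0.653980
P(Scavenge line 2 unavailable) [OR] = 1 − (1−0.653980) × (1−0.20) × (1−0.38) × (1−0.39) = 0.895308
P(Cylinder backup 2 fails) [AND] = 0.695560 × 0.18 × 0.895308 = 0.112093
P(Anesthesia gas delivery interrupted) [AND] = 0.292080 × 0.112093 = 0.032740
Rounded to 4 decimal places: P(Anesthesia gas delivery interrupted) ≈ 0.0327.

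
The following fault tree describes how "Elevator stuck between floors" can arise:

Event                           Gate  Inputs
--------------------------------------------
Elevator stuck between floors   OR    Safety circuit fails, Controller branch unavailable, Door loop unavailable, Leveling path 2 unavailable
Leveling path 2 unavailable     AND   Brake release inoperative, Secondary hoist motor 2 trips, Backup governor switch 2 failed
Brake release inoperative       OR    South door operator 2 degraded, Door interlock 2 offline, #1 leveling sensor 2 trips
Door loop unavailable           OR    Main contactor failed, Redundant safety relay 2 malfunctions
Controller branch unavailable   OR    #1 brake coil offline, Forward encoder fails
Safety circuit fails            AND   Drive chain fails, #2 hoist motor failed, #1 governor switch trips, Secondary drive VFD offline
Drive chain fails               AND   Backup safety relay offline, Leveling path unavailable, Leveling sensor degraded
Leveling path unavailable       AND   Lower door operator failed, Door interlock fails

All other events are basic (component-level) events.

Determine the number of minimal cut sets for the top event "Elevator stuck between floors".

8

Leveling path unavailable [AND]: one cut set from each child combined → 1 × 1 = 1 cut set(s).
Drive chain fails [AND]: one cut set from each child combined → 1 × 1 × 1 = 1 cut set(s).
Safety circuit fails [AND]: one cut set from each child combined → 1 × 1 × 1 × 1 = 1 cut set(s).
Controller branch unavailable [OR]: union of children's cut sets → 2 cut set(s).
Door loop unavailable [OR]: union of children's cut sets → 2 cut set(s).
Brake release inoperative [OR]: union of children's cut sets → 3 cut set(s).
Leveling path 2 unavailable [AND]: one cut set from each child combined → 3 × 1 × 1 = 3 cut set(s).
Elevator stuck between floors [OR]: union of children's cut sets → 8 cut set(s).
Minimal cut sets: {#1 governor switch trips, #2 hoist motor failed, Backup safety relay offline, Door interlock fails, Leveling sensor degraded, Lower door operator failed, Secondary drive VFD offline}; {#1 brake coil offline}; {Forward encoder fails}; {Main contactor failed}; {Redundant safety relay 2 malfunctions}; {Backup governor switch 2 failed, Secondary hoist motor 2 trips, South door operator 2 degraded}; {Backup governor switch 2 failed, Door interlock 2 offline, Secondary hoist motor 2 trips}; {#1 leveling sensor 2 trips, Backup governor switch 2 failed, Secondary hoist motor 2 trips}.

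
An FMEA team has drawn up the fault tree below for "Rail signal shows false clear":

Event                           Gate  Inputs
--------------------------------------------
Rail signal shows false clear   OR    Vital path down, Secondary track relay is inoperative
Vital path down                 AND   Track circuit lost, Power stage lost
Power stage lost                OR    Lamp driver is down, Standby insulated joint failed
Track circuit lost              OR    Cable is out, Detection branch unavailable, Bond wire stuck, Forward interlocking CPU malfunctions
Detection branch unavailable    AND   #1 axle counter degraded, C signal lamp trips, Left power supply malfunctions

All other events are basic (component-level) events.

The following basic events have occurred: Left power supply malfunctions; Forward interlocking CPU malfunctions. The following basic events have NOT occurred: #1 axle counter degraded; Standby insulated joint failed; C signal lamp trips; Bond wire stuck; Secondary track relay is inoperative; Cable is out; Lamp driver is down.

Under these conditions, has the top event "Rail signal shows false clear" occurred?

No

Detection branch unavailable [AND]: #1 axle counter degraded=not, C signal lamp trips=not, Left power supply malfunctions=occurs → not all inputs occur → does not occur.
Track circuit lost [OR]: Cable is out=not, Detection branch unavailable=not, Bond wire stuck=not, Forward interlocking CPU malfunctions=occurs → at least one input occurs → occurs.
Power stage lost [OR]: Lamp driver is down=not, Standby insulated joint failed=not → no input occurs → does not occur.
Vital path down [AND]: Track circuit lost=occurs, Power stage lost=not → not all inputs occur → does not occur.
Rail signal shows false clear [OR]: Vital path down=not, Secondary track relay is inoperative=not → no input occurs → does not occur.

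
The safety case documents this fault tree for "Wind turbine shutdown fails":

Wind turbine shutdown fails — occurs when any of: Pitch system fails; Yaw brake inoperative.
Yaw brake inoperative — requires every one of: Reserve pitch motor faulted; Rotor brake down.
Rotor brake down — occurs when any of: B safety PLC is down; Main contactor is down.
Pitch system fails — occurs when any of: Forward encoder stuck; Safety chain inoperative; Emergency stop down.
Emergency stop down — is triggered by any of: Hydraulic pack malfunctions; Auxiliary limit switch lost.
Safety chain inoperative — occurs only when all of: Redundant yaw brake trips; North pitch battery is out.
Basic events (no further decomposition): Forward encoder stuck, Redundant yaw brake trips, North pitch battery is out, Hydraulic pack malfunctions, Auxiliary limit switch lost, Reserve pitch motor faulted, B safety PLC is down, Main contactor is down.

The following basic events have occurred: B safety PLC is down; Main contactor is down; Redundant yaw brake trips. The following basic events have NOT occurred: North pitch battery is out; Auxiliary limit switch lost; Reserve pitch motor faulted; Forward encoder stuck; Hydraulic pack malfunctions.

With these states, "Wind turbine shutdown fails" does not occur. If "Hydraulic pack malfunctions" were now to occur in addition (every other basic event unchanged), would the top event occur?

Counterfactual: set "Hydraulic pack malfunctions" to occurred.
Safety chain inoperative [AND]: Redundant yaw brake trips=occurs, North pitch battery is out=not → not all inputs occur → does not occur.
Emergency stop down [OR]: Hydraulic pack malfunctions=occurs, Auxiliary limit switch lost=not → at least one input occurs → occurs.
Pitch system fails [OR]: Forward encoder stuck=not, Safety chain inoperative=not, Emergency stop down=occurs → at least one input occurs → occurs.
Rotor brake down [OR]: B safety PLC is down=occurs, Main contactor is down=occurs → at least one input occurs → occurs.
Yaw brake inoperative [AND]: Reserve pitch motor faulted=not, Rotor brake down=occurs → not all inputs occur → does not occur.
Wind turbine shutdown fails [OR]: Pitch system fails=occurs, Yaw brake inoperative=not → at least one input occurs → occurs.

Yes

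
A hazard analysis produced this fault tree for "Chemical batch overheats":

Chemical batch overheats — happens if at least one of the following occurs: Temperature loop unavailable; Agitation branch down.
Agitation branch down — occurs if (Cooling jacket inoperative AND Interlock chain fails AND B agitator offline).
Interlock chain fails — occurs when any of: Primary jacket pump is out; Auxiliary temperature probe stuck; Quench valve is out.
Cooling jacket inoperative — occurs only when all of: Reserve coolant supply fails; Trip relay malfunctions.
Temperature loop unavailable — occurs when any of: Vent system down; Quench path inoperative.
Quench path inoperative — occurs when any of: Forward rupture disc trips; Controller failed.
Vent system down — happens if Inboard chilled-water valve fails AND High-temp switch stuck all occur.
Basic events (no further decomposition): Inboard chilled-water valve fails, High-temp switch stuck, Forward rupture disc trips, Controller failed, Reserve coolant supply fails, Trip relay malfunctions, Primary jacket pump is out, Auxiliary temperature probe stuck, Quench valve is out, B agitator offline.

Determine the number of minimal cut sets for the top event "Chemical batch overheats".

Vent system down [AND]: one cut set from each child combined → 1 × 1 = 1 cut set(s).
Quench path inoperative [OR]: union of children's cut sets → 2 cut set(s).
Temperature loop unavailable [OR]: union of children's cut sets → 3 cut set(s).
Cooling jacket inoperative [AND]: one cut set from each child combined → 1 × 1 = 1 cut set(s).
Interlock chain fails [OR]: union of children's cut sets → 3 cut set(s).
Agitation branch down [AND]: one cut set from each child combined → 1 × 3 × 1 = 3 cut set(s).
Chemical batch overheats [OR]: union of children's cut sets → 6 cut set(s).
Minimal cut sets: {High-temp switch stuck, Inboard chilled-water valve fails}; {Forward rupture disc trips}; {Controller failed}; {B agitator offline, Primary jacket pump is out, Reserve coolant supply fails, Trip relay malfunctions}; {Auxiliary temperature probe stuck, B agitator offline, Reserve coolant supply fails, Trip relay malfunctions}; {B agitator offline, Quench valve is out, Reserve coolant supply fails, Trip relay malfunctions}.

6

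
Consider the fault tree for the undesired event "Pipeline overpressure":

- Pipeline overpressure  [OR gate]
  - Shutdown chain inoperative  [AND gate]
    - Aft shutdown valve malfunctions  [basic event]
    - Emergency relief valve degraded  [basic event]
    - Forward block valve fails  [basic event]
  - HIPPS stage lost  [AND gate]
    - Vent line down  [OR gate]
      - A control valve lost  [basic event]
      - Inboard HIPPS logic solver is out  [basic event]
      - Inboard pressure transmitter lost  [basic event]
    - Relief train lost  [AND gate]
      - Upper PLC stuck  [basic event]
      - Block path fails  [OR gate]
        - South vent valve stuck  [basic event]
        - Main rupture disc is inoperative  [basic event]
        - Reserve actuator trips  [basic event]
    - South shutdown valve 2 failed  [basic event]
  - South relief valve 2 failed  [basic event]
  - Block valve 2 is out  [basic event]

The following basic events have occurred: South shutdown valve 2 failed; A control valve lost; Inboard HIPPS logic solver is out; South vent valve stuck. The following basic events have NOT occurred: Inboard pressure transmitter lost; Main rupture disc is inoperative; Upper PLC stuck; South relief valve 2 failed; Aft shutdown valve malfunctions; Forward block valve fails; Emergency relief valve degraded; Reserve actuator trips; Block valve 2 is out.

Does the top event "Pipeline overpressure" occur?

No

Shutdown chain inoperative [AND]: Aft shutdown valve malfunctions=not, Emergency relief valve degraded=not, Forward block valve fails=not → not all inputs occur → does not occur.
Vent line down [OR]: A control valve lost=occurs, Inboard HIPPS logic solver is out=occurs, Inboard pressure transmitter lost=not → at least one input occurs → occurs.
Block path fails [OR]: South vent valve stuck=occurs, Main rupture disc is inoperative=not, Reserve actuator trips=not → at least one input occurs → occurs.
Relief train lost [AND]: Upper PLC stuck=not, Block path fails=occurs → not all inputs occur → does not occur.
HIPPS stage lost [AND]: Vent line down=occurs, Relief train lost=not, South shutdown valve 2 failed=occurs → not all inputs occur → does not occur.
Pipeline overpressure [OR]: Shutdown chain inoperative=not, HIPPS stage lost=not, South relief valve 2 failed=not, Block valve 2 is out=not → no input occurs → does not occur.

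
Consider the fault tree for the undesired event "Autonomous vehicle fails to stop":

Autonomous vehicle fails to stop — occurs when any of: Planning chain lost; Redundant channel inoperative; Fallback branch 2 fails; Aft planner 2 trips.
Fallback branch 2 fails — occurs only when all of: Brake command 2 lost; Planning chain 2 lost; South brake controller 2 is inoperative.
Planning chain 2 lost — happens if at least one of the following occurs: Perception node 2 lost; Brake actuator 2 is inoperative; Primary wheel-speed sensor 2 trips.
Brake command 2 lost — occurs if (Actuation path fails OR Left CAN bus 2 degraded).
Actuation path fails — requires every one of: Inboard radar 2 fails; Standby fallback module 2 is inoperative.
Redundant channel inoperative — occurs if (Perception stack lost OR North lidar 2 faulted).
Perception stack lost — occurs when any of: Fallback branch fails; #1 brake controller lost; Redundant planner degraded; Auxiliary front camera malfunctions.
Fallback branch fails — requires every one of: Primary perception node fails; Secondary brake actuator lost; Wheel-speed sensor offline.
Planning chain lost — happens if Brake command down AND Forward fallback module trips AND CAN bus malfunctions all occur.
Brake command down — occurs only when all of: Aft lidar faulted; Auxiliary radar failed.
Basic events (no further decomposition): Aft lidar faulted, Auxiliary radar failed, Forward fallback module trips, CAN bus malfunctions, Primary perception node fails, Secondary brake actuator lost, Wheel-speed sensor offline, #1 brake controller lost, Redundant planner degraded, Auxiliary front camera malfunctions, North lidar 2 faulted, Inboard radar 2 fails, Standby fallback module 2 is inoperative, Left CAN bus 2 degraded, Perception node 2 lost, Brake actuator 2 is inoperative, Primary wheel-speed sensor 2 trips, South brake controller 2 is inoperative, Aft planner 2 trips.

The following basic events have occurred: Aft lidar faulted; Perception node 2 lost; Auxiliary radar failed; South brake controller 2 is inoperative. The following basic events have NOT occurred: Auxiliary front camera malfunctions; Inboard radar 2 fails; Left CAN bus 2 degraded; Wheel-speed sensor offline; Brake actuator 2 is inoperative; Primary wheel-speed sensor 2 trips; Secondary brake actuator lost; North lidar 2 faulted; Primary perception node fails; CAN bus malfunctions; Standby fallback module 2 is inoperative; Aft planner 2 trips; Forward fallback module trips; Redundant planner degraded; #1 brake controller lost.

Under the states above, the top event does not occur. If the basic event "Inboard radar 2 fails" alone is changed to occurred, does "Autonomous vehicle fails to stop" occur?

Counterfactual: set "Inboard radar 2 fails" to occurred.
Brake command down [AND]: Aft lidar faulted=occurs, Auxiliary radar failed=occurs → all inputs occur → occurs.
Planning chain lost [AND]: Brake command down=occurs, Forward fallback module trips=not, CAN bus malfunctions=not → not all inputs occur → does not occur.
Fallback branch fails [AND]: Primary perception node fails=not, Secondary brake actuator lost=not, Wheel-speed sensor offline=not → not all inputs occur → does not occur.
Perception stack lost [OR]: Fallback branch fails=not, #1 brake controller lost=not, Redundant planner degraded=not, Auxiliary front camera malfunctions=not → no input occurs → does not occur.
Redundant channel inoperative [OR]: Perception stack lost=not, North lidar 2 faulted=not → no input occurs → does not occur.
Actuation path fails [AND]: Inboard radar 2 fails=occurs, Standby fallback module 2 is inoperative=not → not all inputs occur → does not occur.
Brake command 2 lost [OR]: Actuation path fails=not, Left CAN bus 2 degraded=not → no input occurs → does not occur.
Planning chain 2 lost [OR]: Perception node 2 lost=occurs, Brake actuator 2 is inoperative=not, Primary wheel-speed sensor 2 trips=not → at least one input occurs → occurs.
Fallback branch 2 fails [AND]: Brake command 2 lost=not, Planning chain 2 lost=occurs, South brake controller 2 is inoperative=occurs → not all inputs occur → does not occur.
Autonomous vehicle fails to stop [OR]: Planning chain lost=not, Redundant channel inoperative=not, Fallback branch 2 fails=not, Aft planner 2 trips=not → no input occurs → does not occur.

No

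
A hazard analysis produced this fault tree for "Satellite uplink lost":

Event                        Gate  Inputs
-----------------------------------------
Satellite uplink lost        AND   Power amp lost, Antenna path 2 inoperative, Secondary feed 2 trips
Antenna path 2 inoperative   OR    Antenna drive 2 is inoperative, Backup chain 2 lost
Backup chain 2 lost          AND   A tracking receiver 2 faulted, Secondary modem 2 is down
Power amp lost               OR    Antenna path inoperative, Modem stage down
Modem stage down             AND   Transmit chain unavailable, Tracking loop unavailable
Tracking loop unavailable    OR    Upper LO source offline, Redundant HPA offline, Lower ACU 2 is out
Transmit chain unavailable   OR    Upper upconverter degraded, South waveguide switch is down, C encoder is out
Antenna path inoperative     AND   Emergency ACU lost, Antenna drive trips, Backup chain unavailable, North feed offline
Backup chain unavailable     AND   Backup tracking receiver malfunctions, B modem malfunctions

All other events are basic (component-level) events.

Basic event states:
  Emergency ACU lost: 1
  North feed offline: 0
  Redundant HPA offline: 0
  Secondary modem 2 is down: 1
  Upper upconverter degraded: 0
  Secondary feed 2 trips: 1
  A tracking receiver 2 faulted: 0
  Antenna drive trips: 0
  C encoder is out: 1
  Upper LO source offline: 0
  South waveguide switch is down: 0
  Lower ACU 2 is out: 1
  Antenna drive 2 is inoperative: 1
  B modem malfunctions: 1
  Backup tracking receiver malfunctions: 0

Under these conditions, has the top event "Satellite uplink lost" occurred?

Backup chain unavailable [AND]: Backup tracking receiver malfunctions=not, B modem malfunctions=occurs → not all inputs occur → does not occur.
Antenna path inoperative [AND]: Emergency ACU lost=occurs, Antenna drive trips=not, Backup chain unavailable=not, North feed offline=not → not all inputs occur → does not occur.
Transmit chain unavailable [OR]: Upper upconverter degraded=not, South waveguide switch is down=not, C encoder is out=occurs → at least one input occurs → occurs.
Tracking loop unavailable [OR]: Upper LO source offline=not, Redundant HPA offline=not, Lower ACU 2 is out=occurs → at least one input occurs → occurs.
Modem stage down [AND]: Transmit chain unavailable=occurs, Tracking loop unavailable=occurs → all inputs occur → occurs.
Power amp lost [OR]: Antenna path inoperative=not, Modem stage down=occurs → at least one input occurs → occurs.
Backup chain 2 lost [AND]: A tracking receiver 2 faulted=not, Secondary modem 2 is down=occurs → not all inputs occur → does not occur.
Antenna path 2 inoperative [OR]: Antenna drive 2 is inoperative=occurs, Backup chain 2 lost=not → at least one input occurs → occurs.
Satellite uplink lost [AND]: Power amp lost=occurs, Antenna path 2 inoperative=occurs, Secondary feed 2 trips=occurs → all inputs occur → occurs.

Yes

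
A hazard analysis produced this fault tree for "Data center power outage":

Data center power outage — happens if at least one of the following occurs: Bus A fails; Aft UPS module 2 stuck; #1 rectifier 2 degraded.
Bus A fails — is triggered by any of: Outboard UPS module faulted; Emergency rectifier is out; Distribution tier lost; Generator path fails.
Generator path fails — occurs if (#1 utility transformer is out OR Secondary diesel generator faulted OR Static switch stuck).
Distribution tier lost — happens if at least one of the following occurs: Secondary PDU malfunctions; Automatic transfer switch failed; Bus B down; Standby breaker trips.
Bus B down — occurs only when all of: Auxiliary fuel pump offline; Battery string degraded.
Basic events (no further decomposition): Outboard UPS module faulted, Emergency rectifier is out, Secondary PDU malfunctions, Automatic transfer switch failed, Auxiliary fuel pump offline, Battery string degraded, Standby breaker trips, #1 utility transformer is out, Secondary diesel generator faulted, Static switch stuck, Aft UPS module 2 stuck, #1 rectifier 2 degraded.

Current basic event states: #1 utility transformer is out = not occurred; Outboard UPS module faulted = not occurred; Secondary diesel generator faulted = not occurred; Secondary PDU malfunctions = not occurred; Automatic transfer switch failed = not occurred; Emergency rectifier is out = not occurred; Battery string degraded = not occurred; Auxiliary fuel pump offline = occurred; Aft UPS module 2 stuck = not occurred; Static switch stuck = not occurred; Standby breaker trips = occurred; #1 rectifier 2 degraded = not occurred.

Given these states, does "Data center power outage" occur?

Yes

Bus B down [AND]: Auxiliary fuel pump offline=occurs, Battery string degraded=not → not all inputs occur → does not occur.
Distribution tier lost [OR]: Secondary PDU malfunctions=not, Automatic transfer switch failed=not, Bus B down=not, Standby breaker trips=occurs → at least one input occurs → occurs.
Generator path fails [OR]: #1 utility transformer is out=not, Secondary diesel generator faulted=not, Static switch stuck=not → no input occurs → does not occur.
Bus A fails [OR]: Outboard UPS module faulted=not, Emergency rectifier is out=not, Distribution tier lost=occurs, Generator path fails=not → at least one input occurs → occurs.
Data center power outage [OR]: Bus A fails=occurs, Aft UPS module 2 stuck=not, #1 rectifier 2 degraded=not → at least one input occurs → occurs.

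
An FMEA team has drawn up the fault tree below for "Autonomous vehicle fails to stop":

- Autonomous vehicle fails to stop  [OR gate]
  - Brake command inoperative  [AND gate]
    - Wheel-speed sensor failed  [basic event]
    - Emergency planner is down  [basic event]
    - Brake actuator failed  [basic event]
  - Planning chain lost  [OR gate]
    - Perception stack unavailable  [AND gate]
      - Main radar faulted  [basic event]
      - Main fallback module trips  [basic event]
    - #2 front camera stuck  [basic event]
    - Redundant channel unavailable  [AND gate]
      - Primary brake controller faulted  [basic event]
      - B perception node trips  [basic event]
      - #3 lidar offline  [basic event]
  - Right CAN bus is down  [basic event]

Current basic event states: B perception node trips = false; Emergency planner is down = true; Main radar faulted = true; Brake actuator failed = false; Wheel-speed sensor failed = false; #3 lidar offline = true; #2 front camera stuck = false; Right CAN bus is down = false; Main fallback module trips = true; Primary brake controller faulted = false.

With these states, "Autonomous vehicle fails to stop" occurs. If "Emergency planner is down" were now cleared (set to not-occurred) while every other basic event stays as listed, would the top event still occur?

Counterfactual: set "Emergency planner is down" to not occurred.
Brake command inoperative [AND]: Wheel-speed sensor failed=not, Emergency planner is down=not, Brake actuator failed=not → not all inputs occur → does not occur.
Perception stack unavailable [AND]: Main radar faulted=occurs, Main fallback module trips=occurs → all inputs occur → occurs.
Redundant channel unavailable [AND]: Primary brake controller faulted=not, B perception node trips=not, #3 lidar offline=occurs → not all inputs occur → does not occur.
Planning chain lost [OR]: Perception stack unavailable=occurs, #2 front camera stuck=not, Redundant channel unavailable=not → at least one input occurs → occurs.
Autonomous vehicle fails to stop [OR]: Brake command inoperative=not, Planning chain lost=occurs, Right CAN bus is down=not → at least one input occurs → occurs.

Yes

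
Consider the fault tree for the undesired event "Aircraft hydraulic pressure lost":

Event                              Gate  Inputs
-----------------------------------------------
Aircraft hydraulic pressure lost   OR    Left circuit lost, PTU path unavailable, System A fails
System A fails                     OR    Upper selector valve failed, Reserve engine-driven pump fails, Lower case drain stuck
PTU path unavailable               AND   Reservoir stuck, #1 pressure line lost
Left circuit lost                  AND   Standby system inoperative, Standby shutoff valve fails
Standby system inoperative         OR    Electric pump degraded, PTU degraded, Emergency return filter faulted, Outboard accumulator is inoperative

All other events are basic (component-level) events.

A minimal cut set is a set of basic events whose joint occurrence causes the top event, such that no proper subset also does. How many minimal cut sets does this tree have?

8

Standby system inoperative [OR]: union of children's cut sets → 4 cut set(s).
Left circuit lost [AND]: one cut set from each child combined → 4 × 1 = 4 cut set(s).
PTU path unavailable [AND]: one cut set from each child combined → 1 × 1 = 1 cut set(s).
System A fails [OR]: union of children's cut sets → 3 cut set(s).
Aircraft hydraulic pressure lost [OR]: union of children's cut sets → 8 cut set(s).
Minimal cut sets: {Electric pump degraded, Standby shutoff valve fails}; {PTU degraded, Standby shutoff valve fails}; {Emergency return filter faulted, Standby shutoff valve fails}; {Outboard accumulator is inoperative, Standby shutoff valve fails}; {#1 pressure line lost, Reservoir stuck}; {Upper selector valve failed}; {Reserve engine-driven pump fails}; {Lower case drain stuck}.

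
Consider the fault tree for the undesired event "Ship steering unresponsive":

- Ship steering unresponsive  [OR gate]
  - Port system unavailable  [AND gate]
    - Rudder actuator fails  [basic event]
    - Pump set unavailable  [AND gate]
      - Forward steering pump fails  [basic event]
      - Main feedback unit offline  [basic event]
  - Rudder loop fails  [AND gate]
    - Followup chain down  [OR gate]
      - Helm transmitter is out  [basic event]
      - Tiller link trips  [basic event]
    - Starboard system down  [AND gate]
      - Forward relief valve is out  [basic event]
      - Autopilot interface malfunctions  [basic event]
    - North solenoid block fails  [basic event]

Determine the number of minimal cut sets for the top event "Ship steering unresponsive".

3

Pump set unavailable [AND]: one cut set from each child combined → 1 × 1 = 1 cut set(s).
Port system unavailable [AND]: one cut set from each child combined → 1 × 1 = 1 cut set(s).
Followup chain down [OR]: union of children's cut sets → 2 cut set(s).
Starboard system down [AND]: one cut set from each child combined → 1 × 1 = 1 cut set(s).
Rudder loop fails [AND]: one cut set from each child combined → 2 × 1 × 1 = 2 cut set(s).
Ship steering unresponsive [OR]: union of children's cut sets → 3 cut set(s).
Minimal cut sets: {Forward steering pump fails, Main feedback unit offline, Rudder actuator fails}; {Autopilot interface malfunctions, Forward relief valve is out, Helm transmitter is out, North solenoid block fails}; {Autopilot interface malfunctions, Forward relief valve is out, North solenoid block fails, Tiller link trips}.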